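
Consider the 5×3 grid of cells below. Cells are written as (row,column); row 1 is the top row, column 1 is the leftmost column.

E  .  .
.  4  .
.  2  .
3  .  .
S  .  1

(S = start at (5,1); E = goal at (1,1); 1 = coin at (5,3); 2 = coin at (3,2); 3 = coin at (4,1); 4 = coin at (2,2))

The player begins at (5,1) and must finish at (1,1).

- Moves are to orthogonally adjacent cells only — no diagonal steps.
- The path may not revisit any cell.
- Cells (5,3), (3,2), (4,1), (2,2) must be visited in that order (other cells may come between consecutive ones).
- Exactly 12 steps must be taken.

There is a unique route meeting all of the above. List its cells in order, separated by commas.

The waypoints must appear in the order (5,3), (3,2), (4,1), (2,2), with no cell reused.
Route from (5,1): 2× right (reaching (5,3)), 2× up (reaching (3,3)), left to (3,2), down to (4,2), left to (4,1), 2× up (reaching (2,1)), right to (2,2), up to (1,2), left to (1,1) — 12 moves in all.
Check: order respected (1 at step 2, 2 at step 5, 3 at step 7, 4 at step 10); 12 moves as required.

(5,1), (5,2), (5,3), (4,3), (3,3), (3,2), (4,2), (4,1), (3,1), (2,1), (2,2), (1,2), (1,1)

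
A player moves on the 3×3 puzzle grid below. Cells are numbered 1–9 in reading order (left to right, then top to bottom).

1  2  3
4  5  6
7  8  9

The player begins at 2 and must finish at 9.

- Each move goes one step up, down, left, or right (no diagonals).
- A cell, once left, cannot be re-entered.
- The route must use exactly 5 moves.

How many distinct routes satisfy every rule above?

5

Need simple routes of exactly 5 moves from 2 to 9 (Manhattan distance 3, so 1 moves are spent on a detour and 1 undoing it).
Enumerating: 2 5 4 7 8 9 | 2 1 4 7 8 9 | 2 1 4 5 8 9 | 2 1 4 5 6 9 | 2 3 6 5 8 9.
That gives 5 routes.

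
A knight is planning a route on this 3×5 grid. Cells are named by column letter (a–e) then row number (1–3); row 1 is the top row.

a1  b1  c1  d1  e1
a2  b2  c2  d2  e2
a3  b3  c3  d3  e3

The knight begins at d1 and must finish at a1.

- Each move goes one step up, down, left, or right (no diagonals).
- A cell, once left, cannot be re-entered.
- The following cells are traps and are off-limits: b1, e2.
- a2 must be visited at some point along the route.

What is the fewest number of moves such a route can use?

5

Any route passes through a2 somewhere between d1 and a1. Summing Manhattan distances along the two legs (d1 → a2 → a1) gives a lower bound of 4 + 1 = 5 moves.
A route of 5 moves achieves this: d1 → d2 → c2 → b2 → a2 → a1.
Since 5 matches the lower bound, it is optimal.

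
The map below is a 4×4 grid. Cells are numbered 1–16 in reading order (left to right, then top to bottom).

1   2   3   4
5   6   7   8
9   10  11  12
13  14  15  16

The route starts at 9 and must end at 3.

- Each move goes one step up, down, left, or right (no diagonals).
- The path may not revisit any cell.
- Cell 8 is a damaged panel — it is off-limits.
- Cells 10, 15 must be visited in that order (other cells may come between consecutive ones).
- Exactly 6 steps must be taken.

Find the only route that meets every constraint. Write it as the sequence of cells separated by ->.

The waypoints must appear in the order 10, 15, with no cell reused.
Route from 9: right 1 to 10, down 1 to 14, right 1 to 15, up 3 to 3 — 6 moves in all.
Check: order respected (10 at step 1, 15 at step 3); 6 moves as required.

9 -> 10 -> 14 -> 15 -> 11 -> 7 -> 3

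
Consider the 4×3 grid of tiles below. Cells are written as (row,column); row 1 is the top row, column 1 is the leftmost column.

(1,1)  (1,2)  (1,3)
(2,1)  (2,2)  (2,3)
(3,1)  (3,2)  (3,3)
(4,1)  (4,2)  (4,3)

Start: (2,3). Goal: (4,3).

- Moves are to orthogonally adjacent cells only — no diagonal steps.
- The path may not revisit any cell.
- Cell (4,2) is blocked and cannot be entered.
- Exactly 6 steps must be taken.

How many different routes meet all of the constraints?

Need simple routes of exactly 6 moves from (2,3) to (4,3) (Manhattan distance 2, so 2 moves are spent on a detour and 2 undoing it).
Enumerating: (2,3) (1,3) (1,2) (2,2) (3,2) (3,3) (4,3) | (2,3) (2,2) (2,1) (3,1) (3,2) (3,3) (4,3).
That gives 2 routes.

2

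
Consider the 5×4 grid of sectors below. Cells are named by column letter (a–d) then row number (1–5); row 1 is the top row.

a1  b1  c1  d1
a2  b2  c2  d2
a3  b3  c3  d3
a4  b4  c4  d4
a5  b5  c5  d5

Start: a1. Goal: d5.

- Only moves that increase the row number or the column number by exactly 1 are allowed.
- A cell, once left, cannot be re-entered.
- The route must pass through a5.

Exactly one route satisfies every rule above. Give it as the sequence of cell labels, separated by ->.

a1 -> a2 -> a3 -> a4 -> a5 -> b5 -> c5 -> d5

Moves only go right or down, so the column and row indices never decrease.
Route from a1: down 4 to a5, right 3 to d5 — 7 moves in all.
Check: all required cells visited.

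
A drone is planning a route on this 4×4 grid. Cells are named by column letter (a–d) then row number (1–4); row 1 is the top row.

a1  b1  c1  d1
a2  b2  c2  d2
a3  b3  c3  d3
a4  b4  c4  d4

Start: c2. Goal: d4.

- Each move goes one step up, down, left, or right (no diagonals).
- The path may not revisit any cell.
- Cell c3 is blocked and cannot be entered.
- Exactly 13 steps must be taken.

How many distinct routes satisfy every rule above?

2

Need simple routes of exactly 13 moves from c2 to d4 (Manhattan distance 3, so 5 moves are spent on a detour and 5 undoing it).
Enumerating: c2 b2 b3 b4 a4 a3 a2 a1 b1 c1 d1 d2 d3 d4 | c2 d2 d1 c1 b1 a1 a2 b2 b3 a3 a4 b4 c4 d4.
That gives 2 routes.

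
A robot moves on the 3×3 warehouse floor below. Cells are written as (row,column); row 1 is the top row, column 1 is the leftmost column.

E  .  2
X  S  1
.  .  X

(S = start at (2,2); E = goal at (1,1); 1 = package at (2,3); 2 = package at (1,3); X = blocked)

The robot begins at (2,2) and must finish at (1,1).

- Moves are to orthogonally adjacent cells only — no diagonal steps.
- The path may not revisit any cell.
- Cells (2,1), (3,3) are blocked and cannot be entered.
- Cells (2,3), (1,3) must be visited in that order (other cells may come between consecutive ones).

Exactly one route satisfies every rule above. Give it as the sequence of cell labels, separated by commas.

(2,2), (2,3), (1,3), (1,2), (1,1)

The waypoints must appear in the order (2,3), (1,3), with no cell reused.
Route from (2,2): right to (2,3), up to (1,3), 2× left (reaching (1,1)) — 4 moves in all.
Check: order respected (1 at step 1, 2 at step 2).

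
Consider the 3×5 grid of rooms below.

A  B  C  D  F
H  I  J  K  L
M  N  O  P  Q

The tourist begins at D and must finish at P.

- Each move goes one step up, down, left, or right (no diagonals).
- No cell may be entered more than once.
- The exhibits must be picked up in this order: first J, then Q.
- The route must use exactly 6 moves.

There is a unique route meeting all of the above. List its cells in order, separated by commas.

D, C, J, K, L, Q, P

The waypoints must appear in the order J, Q, with no cell reused.
Route from D: left to C, down to J, 2× right (reaching L), down to Q, left to P — 6 moves in all.
Check: order respected (J at step 2, Q at step 5); 6 moves as required.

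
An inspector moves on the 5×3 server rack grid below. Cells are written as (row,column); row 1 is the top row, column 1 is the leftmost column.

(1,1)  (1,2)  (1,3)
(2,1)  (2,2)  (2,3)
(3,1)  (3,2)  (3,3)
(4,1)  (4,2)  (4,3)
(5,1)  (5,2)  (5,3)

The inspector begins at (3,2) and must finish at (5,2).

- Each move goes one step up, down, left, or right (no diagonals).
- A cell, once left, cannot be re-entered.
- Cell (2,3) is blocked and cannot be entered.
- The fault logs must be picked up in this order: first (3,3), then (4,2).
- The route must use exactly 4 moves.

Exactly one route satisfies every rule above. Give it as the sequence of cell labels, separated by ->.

The waypoints must appear in the order (3,3), (4,2), with no cell reused.
Route from (3,2): right to (3,3), down to (4,3), left to (4,2), down to (5,2) — 4 moves in all.
Check: order respected ((3,3) at step 1, (4,2) at step 3); 4 moves as required.

(3,2) -> (3,3) -> (4,3) -> (4,2) -> (5,2)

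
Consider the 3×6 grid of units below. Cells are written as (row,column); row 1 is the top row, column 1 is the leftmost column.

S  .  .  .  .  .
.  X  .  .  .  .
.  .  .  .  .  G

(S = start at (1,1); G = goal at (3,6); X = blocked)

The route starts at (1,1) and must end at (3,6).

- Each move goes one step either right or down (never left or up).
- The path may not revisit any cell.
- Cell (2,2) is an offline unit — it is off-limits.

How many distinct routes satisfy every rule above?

A right/down-only route from (1,1) to (3,6) makes exactly 2 down-moves and 5 right-moves in some order.
With no other constraints that would be C(7,2) = 21 routes.
Subtract routes through each blocked cell (inclusion–exclusion for overlaps): − through (2,2): 10 → 11.
That gives 11 routes.

11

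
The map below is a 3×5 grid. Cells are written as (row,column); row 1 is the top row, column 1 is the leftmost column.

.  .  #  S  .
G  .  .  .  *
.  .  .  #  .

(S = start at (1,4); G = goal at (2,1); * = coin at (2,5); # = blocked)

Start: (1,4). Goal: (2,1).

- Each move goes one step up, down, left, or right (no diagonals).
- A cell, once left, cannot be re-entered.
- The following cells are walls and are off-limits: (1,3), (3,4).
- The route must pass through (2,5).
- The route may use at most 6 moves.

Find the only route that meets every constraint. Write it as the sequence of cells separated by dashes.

(1,4) - (1,5) - (2,5) - (2,4) - (2,3) - (2,2) - (2,1)

The 6-move cap with required stops at (2,5) leaves no slack for detours.
Route from (1,4): right 1 to (1,5), down 1 to (2,5), left 4 to (2,1) — 6 moves in all.
Check: all required cells visited; 6 ≤ 6 moves.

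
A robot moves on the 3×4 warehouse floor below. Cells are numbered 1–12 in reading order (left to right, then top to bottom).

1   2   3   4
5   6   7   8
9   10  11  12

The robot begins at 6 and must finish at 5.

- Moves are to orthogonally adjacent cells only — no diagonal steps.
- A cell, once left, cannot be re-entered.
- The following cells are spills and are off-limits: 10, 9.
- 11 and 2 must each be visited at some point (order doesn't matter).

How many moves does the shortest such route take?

9

Any route passes through 11 and 2 in some order between 6 and 5. Summing Manhattan distances along each leg and taking the cheapest ordering (6 → 2 → 11 → 5) gives a lower bound of 1 + 3 + 3 = 7 moves.
The shortest route satisfying every rule uses 9 moves: 6 → 7 → 11 → 12 → 8 → 4 → 3 → 2 → 1 → 5.
The no-revisit rule (legs can't share cells) pushes the minimum above the 7-move bound; an exhaustive check rules out every length from 7 to 8, leaving 9 as the minimum.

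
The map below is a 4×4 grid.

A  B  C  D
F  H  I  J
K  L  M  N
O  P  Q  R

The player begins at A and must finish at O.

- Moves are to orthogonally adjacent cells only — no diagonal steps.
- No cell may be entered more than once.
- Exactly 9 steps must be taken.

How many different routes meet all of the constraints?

Need simple routes of exactly 9 moves from A to O (Manhattan distance 3, so 3 moves are spent on a detour and 3 undoing it).
Branch systematically from the start, pruning whenever the remaining move budget drops below the Manhattan distance to O or differs from it in parity. Grouping the completions by first move — via F: 12; via B: 27 — and summing: 12 + 27 = 39.
That gives 39 routes.

39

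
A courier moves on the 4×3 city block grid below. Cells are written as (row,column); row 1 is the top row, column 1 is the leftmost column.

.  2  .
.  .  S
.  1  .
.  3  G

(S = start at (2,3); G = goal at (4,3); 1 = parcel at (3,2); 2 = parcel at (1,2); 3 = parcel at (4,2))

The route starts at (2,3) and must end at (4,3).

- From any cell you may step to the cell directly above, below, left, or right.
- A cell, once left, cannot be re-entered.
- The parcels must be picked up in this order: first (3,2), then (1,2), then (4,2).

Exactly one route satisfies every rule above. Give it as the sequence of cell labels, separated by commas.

(2,3), (3,3), (3,2), (2,2), (1,2), (1,1), (2,1), (3,1), (4,1), (4,2), (4,3)

The waypoints must appear in the order (3,2), (1,2), (4,2), with no cell reused.
Route from (2,3): down 1 to (3,3), left 1 to (3,2), up 2 to (1,2), left 1 to (1,1), down 3 to (4,1), right 2 to (4,3) — 10 moves in all.
Check: order respected (1 at step 2, 2 at step 4, 3 at step 9).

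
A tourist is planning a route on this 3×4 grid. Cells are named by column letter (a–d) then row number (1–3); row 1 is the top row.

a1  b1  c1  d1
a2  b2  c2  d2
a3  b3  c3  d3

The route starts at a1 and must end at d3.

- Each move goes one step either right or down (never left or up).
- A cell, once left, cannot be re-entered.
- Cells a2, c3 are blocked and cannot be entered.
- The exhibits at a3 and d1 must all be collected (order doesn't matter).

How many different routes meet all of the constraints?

A right/down-only route from a1 to d3 makes exactly 2 down-moves and 3 right-moves in some order.
With no other constraints that would be C(5,2) = 10 routes.
a3 is below but to the left of d1: going d1 → a3 would need a leftward move and a3 → d1 an upward move, so no right/down-only route can visit both required cells.
No route satisfies every constraint, so the count is 0.

0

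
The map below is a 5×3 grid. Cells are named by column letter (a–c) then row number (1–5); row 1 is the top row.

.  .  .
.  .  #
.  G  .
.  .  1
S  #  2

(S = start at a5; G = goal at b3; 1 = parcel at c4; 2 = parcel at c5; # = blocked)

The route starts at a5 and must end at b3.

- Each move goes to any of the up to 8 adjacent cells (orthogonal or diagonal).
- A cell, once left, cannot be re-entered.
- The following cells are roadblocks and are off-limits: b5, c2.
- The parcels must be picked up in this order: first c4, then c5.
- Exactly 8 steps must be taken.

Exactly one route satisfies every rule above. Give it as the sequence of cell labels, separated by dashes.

a5 - a4 - a3 - b2 - c3 - c4 - c5 - b4 - b3

The waypoints must appear in the order c4, c5, with no cell reused.
Route from a5: up 2 to a3, up-right 1 to b2, down-right 1 to c3, down 2 to c5, up-left 1 to b4, up 1 to b3 — 8 moves in all.
Check: order respected (1 at step 5, 2 at step 6); 8 moves as required.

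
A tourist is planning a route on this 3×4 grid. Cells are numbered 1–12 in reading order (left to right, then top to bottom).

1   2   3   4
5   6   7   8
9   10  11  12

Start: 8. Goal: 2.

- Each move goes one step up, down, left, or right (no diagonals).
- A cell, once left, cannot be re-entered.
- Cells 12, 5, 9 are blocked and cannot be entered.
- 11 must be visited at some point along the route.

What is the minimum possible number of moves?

5

Any route passes through 11 somewhere between 8 and 2. Summing Manhattan distances along the two legs (8 → 11 → 2) gives a lower bound of 2 + 3 = 5 moves.
A route of 5 moves achieves this: 8 → 7 → 11 → 10 → 6 → 2.
Since 5 matches the lower bound, it is optimal.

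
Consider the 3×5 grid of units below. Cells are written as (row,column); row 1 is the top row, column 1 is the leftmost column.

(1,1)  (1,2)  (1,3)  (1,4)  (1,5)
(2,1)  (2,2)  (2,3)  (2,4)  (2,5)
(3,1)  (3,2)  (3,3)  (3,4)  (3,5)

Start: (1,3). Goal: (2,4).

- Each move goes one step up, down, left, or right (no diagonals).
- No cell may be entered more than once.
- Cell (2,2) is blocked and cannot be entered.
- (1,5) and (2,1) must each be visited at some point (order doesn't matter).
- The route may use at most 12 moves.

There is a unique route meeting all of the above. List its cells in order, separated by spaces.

Any route must reach (1,5) and (2,1) and still end at (2,4) within 12 moves, so the order of the required stops is forced.
Route from (1,3): left 2 to (1,1), down 2 to (3,1), right 4 to (3,5), up 2 to (1,5), left 1 to (1,4), down 1 to (2,4) — 12 moves in all.
Check: all required cells visited; 12 ≤ 12 moves.

(1,3) (1,2) (1,1) (2,1) (3,1) (3,2) (3,3) (3,4) (3,5) (2,5) (1,5) (1,4) (2,4)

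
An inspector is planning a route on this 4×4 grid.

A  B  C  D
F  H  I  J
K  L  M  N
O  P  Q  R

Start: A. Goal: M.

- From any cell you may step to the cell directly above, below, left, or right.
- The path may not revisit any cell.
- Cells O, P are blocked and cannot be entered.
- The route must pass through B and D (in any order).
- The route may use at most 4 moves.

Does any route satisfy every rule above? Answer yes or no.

Even ignoring the no-revisit rule, getting from A to M, taking the cheapest ordering A → B → D → M needs at least 1 + 2 + 3 = 6 moves (Manhattan distance per leg), which exceeds the 4-move limit.

no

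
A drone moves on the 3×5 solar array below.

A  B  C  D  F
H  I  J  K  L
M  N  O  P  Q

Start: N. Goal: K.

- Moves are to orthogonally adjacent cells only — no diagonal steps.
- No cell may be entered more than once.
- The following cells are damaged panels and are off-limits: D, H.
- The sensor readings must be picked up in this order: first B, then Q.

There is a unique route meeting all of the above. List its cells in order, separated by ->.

The waypoints must appear in the order B, Q, with no cell reused.
Route from N: up 2 to B, right 1 to C, down 2 to O, right 2 to Q, up 1 to L, left 1 to K — 9 moves in all.
Check: order respected (B at step 2, Q at step 7).

N -> I -> B -> C -> J -> O -> P -> Q -> L -> K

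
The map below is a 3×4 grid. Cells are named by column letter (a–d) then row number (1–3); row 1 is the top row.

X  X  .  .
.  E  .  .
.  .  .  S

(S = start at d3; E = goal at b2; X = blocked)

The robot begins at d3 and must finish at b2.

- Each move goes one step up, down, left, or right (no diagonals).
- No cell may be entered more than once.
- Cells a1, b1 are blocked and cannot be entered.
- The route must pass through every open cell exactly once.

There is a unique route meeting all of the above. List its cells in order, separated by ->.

d3 -> d2 -> d1 -> c1 -> c2 -> c3 -> b3 -> a3 -> a2 -> b2

Need to visit all 10 open cells exactly once, starting at d3 and ending at b2.
Route from d3: up 2 to d1, left 1 to c1, down 2 to c3, left 2 to a3, up 1 to a2, right 1 to b2 — 9 moves in all.
Check: all 10 open cells covered.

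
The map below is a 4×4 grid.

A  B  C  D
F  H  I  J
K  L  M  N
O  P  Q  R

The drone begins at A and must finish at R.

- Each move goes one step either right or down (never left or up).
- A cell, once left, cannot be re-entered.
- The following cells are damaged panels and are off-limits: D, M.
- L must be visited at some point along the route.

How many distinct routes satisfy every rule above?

3

A right/down-only route from A to R makes exactly 3 down-moves and 3 right-moves in some order.
With no other constraints that would be C(6,3) = 20 routes.
Split at L and multiply the segment counts (each segment already excludes blocked cells): A→L: 3; L→R: 1; product = 3.
That gives 3 routes.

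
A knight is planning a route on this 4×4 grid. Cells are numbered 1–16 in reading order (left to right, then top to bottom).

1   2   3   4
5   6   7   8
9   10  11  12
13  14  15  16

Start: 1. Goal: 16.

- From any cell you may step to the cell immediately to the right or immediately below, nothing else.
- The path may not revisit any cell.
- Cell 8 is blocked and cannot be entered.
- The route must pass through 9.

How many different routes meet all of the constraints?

A right/down-only route from 1 to 16 makes exactly 3 down-moves and 3 right-moves in some order.
With no other constraints that would be C(6,3) = 20 routes.
Split at 9 and multiply the segment counts (each segment already excludes blocked cells): 1→9: 1; 9→16: 4; product = 4.
That gives 4 routes.

4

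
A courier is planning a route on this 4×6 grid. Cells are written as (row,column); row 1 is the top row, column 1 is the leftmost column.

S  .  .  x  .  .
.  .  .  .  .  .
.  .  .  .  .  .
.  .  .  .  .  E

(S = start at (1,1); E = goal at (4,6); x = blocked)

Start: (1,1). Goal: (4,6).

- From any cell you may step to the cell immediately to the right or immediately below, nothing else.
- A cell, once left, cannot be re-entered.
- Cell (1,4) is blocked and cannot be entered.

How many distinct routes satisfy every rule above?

46

A right/down-only route from (1,1) to (4,6) makes exactly 3 down-moves and 5 right-moves in some order.
With no other constraints that would be C(8,3) = 56 routes.
Subtract routes through each blocked cell (inclusion–exclusion for overlaps): − through (1,4): 10 → 46.
That gives 46 routes.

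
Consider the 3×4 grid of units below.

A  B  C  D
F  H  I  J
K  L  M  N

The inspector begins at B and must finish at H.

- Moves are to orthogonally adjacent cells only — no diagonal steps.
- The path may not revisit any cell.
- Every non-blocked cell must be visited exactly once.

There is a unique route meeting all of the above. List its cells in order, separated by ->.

Need to visit all 12 open cells exactly once, starting at B and ending at H.
Cell A has only two open neighbours (F and B), so the path must pass straight through it: one of those is the cell it's entered from and the other is where it exits.
Route from B: left 1 to A, down 2 to K, right 3 to N, up 2 to D, left 1 to C, down 1 to I, left 1 to H — 11 moves in all.
Check: all 12 open cells covered.

B -> A -> F -> K -> L -> M -> N -> J -> D -> C -> I -> H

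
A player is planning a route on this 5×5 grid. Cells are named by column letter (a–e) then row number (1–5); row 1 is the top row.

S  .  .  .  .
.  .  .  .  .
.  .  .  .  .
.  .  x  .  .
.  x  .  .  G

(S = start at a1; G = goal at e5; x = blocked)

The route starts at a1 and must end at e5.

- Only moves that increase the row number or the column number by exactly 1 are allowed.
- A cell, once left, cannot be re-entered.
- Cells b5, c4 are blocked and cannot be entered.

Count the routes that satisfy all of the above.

A right/down-only route from a1 to e5 makes exactly 4 down-moves and 4 right-moves in some order.
With no other constraints that would be C(8,4) = 70 routes.
Subtract routes through each blocked cell (inclusion–exclusion for overlaps): − through c4: 30 − through b5: 5 → 35.
That gives 35 routes.

35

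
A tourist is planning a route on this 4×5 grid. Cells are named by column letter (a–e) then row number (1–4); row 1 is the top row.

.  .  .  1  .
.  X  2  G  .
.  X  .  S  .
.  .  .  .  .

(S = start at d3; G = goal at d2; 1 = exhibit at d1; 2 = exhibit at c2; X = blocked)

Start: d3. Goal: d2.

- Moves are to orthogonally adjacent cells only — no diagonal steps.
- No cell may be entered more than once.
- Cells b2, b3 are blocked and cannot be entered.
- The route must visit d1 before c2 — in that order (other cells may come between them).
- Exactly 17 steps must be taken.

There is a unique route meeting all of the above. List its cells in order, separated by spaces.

The waypoints must appear in the order d1, c2, with no cell reused.
Route from d3: down 1 to d4, right 1 to e4, up 3 to e1, left 4 to a1, down 3 to a4, right 2 to c4, up 2 to c2, right 1 to d2 — 17 moves in all.
Check: order respected (1 at step 6, 2 at step 16); 17 moves as required.

d3 d4 e4 e3 e2 e1 d1 c1 b1 a1 a2 a3 a4 b4 c4 c3 c2 d2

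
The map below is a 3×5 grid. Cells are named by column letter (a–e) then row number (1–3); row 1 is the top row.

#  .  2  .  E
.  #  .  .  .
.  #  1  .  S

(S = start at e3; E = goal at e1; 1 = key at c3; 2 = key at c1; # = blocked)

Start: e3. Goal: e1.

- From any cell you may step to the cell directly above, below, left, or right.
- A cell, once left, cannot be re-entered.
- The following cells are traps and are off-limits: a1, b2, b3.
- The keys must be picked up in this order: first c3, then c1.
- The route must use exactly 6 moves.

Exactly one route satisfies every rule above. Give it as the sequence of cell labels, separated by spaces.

The waypoints must appear in the order c3, c1, with no cell reused.
Route from e3: 2× left (reaching c3), 2× up (reaching c1), 2× right (reaching e1) — 6 moves in all.
Check: order respected (1 at step 2, 2 at step 4); 6 moves as required.

e3 d3 c3 c2 c1 d1 e1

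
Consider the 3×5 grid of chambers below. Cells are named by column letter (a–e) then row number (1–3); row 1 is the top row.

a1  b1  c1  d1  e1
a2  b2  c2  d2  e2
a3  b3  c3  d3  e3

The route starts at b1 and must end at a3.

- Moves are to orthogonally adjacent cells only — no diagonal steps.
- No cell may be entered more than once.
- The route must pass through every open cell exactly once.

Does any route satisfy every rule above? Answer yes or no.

Colour the cells like a checkerboard: each orthogonal step flips colour, so a Hamiltonian route alternates colours. Here there are 8 cells of one colour and 7 of the other, with start on the opposite colour to the goal — the counts and endpoints can't be arranged into an alternating sequence of length 15, so no Hamiltonian route exists.

no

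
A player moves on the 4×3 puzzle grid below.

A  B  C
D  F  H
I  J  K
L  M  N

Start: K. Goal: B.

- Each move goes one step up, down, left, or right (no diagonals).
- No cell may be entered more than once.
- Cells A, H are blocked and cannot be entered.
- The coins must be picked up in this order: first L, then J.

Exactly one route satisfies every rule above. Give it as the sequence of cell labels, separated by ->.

The waypoints must appear in the order L, J, with no cell reused.
Route from K: down to N, 2× left (reaching L), up to I, right to J, 2× up (reaching B) — 7 moves in all.
Check: order respected (L at step 3, J at step 5).

K -> N -> M -> L -> I -> J -> F -> B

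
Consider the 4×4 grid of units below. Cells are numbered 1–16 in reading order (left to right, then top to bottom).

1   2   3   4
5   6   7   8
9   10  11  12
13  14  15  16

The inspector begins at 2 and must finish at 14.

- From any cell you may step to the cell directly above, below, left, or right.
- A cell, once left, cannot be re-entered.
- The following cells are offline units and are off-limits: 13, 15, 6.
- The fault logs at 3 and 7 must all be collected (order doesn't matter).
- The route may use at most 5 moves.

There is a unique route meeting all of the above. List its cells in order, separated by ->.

2 -> 3 -> 7 -> 11 -> 10 -> 14

The 5-move cap with required stops at 3, 7 leaves no slack for detours.
Route from 2: right to 3, 2× down (reaching 11), left to 10, down to 14 — 5 moves in all.
Check: all required cells visited; 5 ≤ 5 moves.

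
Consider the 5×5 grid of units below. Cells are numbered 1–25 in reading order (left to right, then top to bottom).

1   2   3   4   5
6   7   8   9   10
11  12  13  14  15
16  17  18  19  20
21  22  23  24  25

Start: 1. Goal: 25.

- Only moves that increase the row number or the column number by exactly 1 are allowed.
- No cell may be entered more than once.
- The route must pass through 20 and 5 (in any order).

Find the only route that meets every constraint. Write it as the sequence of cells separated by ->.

1 -> 2 -> 3 -> 4 -> 5 -> 10 -> 15 -> 20 -> 25

Moves only go right or down, so the column and row indices never decrease.
Route from 1: right 4 to 5, down 4 to 25 — 8 moves in all.
Check: all required cells visited.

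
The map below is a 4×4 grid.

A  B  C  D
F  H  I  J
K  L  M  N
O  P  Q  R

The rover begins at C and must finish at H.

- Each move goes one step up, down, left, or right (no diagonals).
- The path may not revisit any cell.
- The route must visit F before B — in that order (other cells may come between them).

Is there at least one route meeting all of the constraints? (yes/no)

yes

One route that works: C → I → M → L → K → F → A → B → H.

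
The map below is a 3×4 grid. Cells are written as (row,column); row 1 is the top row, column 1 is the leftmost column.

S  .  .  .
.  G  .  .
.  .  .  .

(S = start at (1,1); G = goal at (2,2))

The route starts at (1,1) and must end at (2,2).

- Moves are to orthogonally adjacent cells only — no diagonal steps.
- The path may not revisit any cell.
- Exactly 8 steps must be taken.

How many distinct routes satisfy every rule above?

7

Need simple routes of exactly 8 moves from (1,1) to (2,2) (Manhattan distance 2, so 3 moves are spent on a detour and 3 undoing it).
Enumerating: (1,1) (2,1) (3,1) (3,2) (3,3) (2,3) (1,3) (1,2) (2,2) | (1,1) (2,1) (3,1) (3,2) (3,3) (3,4) (2,4) (2,3) (2,2) | (1,1) (1,2) (1,3) (2,3) (3,3) (3,2) (3,1) (2,1) (2,2) | (1,1) (1,2) (1,3) (2,3) (2,4) (3,4) (3,3) (3,2) (2,2) | (1,1) (1,2) (1,3) (1,4) (2,4) (3,4) (3,3) (2,3) (2,2) | (1,1) (1,2) (1,3) (1,4) (2,4) (3,4) (3,3) (3,2) (2,2) | (1,1) (1,2) (1,3) (1,4) (2,4) (2,3) (3,3) (3,2) (2,2).
That gives 7 routes.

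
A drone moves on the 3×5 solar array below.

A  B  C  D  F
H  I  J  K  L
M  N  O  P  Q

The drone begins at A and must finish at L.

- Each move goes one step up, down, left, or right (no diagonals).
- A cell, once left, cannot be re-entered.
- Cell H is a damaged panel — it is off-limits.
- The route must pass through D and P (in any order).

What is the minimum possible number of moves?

Any route passes through D and P in some order between A and L. Summing Manhattan distances along each leg and taking the cheapest ordering (A → D → P → L) gives a lower bound of 3 + 2 + 2 = 7 moves.
A route of 7 moves achieves this: A → B → C → D → K → P → Q → L.
Since 7 matches the lower bound, it is optimal.

7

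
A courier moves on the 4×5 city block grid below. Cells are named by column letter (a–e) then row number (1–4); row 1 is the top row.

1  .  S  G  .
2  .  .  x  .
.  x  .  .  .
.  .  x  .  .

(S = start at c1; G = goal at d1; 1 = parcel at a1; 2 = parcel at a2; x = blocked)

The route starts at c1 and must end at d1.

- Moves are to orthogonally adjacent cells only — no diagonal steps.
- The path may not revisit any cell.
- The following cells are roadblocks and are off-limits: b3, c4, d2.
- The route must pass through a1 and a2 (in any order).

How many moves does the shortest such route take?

Any route passes through a1 and a2 in some order between c1 and d1. Summing Manhattan distances along each leg and taking the cheapest ordering (c1 → a1 → a2 → d1) gives a lower bound of 2 + 1 + 4 = 7 moves.
The shortest route satisfying every rule uses 11 moves: c1 → b1 → a1 → a2 → b2 → c2 → c3 → d3 → e3 → e2 → e1 → d1.
The bound of 7 isn't tight here; checking systematically, no route of length 7 through 10 satisfies every constraint (on a 4-connected grid the length of any start-to-goal walk has the same parity as the Manhattan bound, so only lengths 7, 9, 11, … need checking), so 11 is the minimum.

11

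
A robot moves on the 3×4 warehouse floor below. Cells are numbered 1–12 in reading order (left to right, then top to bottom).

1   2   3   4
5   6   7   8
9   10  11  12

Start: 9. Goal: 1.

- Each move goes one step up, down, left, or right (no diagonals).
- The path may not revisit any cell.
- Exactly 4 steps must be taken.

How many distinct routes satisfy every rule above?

Need simple routes of exactly 4 moves from 9 to 1 (Manhattan distance 2, so 1 moves are spent on a detour and 1 undoing it).
Enumerating: 9 5 6 2 1 | 9 10 6 2 1 | 9 10 6 5 1.
That gives 3 routes.

3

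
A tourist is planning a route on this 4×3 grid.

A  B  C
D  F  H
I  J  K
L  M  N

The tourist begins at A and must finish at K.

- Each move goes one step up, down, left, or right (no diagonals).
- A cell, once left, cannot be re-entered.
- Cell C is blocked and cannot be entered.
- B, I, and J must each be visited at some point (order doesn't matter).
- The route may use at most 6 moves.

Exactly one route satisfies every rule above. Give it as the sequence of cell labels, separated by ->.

Any route must reach B, I, and J and still end at K within 6 moves, so the order of the required stops is forced.
Route from A: right 1 to B, down 1 to F, left 1 to D, down 1 to I, right 2 to K — 6 moves in all.
Check: all required cells visited; 6 ≤ 6 moves.

A -> B -> F -> D -> I -> J -> K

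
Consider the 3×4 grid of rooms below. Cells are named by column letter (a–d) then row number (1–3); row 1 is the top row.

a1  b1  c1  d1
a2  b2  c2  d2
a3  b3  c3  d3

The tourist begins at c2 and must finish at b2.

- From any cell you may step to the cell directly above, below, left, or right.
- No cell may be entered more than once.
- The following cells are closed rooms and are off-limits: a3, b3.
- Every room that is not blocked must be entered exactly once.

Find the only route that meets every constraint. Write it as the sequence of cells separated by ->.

Need to visit all 10 open cells exactly once, starting at c2 and ending at b2.
Cell d3 has only two open neighbours (d2 and c3), so the path must pass straight through it: one of those is the cell it's entered from and the other is where it exits.
Route from c2: down to c3, right to d3, 2× up (reaching d1), 3× left (reaching a1), down to a2, right to b2 — 9 moves in all.
Check: all 10 open cells covered.

c2 -> c3 -> d3 -> d2 -> d1 -> c1 -> b1 -> a1 -> a2 -> b2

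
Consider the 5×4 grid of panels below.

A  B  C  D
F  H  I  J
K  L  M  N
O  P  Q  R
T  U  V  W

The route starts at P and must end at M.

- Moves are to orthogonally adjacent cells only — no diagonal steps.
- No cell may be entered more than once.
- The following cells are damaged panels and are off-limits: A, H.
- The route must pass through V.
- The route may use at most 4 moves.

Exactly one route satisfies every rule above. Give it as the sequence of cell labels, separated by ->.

The 4-move cap with required stops at V leaves no slack for detours.
Route from P: down 1 to U, right 1 to V, up 2 to M — 4 moves in all.
Check: all required cells visited; 4 ≤ 4 moves.

P -> U -> V -> Q -> M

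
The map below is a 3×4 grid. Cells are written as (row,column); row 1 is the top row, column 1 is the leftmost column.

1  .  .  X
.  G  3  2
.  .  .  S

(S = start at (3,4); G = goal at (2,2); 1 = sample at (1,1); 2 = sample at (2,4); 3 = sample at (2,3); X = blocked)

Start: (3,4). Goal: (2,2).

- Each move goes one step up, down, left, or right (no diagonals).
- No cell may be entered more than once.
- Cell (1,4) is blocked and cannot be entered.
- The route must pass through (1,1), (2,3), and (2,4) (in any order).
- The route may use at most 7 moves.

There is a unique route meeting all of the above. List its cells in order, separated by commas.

(3,4), (2,4), (2,3), (1,3), (1,2), (1,1), (2,1), (2,2)

The budget equals the shortest possible length, so every move has to be on a shortest route through the required cells.
Route from (3,4): up 1 to (2,4), left 1 to (2,3), up 1 to (1,3), left 2 to (1,1), down 1 to (2,1), right 1 to (2,2) — 7 moves in all.
Check: all required cells visited; 7 ≤ 7 moves.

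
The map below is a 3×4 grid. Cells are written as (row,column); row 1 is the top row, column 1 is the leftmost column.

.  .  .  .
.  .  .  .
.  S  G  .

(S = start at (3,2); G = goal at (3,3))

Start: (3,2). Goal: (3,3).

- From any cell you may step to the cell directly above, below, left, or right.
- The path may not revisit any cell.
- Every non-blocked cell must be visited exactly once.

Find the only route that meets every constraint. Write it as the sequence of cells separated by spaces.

(3,2) (3,1) (2,1) (1,1) (1,2) (2,2) (2,3) (1,3) (1,4) (2,4) (3,4) (3,3)

Need to visit all 12 open cells exactly once, starting at (3,2) and ending at (3,3).
Cell (3,4) has only two open neighbours ((2,4) and (3,3)), so the path must pass straight through it: one of those is the cell it's entered from and the other is where it exits.
Route from (3,2): left 1 to (3,1), up 2 to (1,1), right 1 to (1,2), down 1 to (2,2), right 1 to (2,3), up 1 to (1,3), right 1 to (1,4), down 2 to (3,4), left 1 to (3,3) — 11 moves in all.
Check: all 12 open cells covered.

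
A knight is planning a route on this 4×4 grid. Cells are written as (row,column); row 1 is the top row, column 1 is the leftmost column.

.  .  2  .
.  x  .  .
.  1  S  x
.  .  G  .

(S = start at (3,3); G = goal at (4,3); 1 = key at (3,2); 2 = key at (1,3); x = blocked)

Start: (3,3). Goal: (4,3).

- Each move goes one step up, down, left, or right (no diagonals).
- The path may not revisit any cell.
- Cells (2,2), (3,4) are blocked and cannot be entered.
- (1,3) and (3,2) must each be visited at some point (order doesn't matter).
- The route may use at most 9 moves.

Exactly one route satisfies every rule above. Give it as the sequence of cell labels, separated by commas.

The 9-move cap with required stops at (1,3), (3,2) leaves no slack for detours.
Route from (3,3): up 2 to (1,3), left 2 to (1,1), down 2 to (3,1), right 1 to (3,2), down 1 to (4,2), right 1 to (4,3) — 9 moves in all.
Check: all required cells visited; 9 ≤ 9 moves.

(3,3), (2,3), (1,3), (1,2), (1,1), (2,1), (3,1), (3,2), (4,2), (4,3)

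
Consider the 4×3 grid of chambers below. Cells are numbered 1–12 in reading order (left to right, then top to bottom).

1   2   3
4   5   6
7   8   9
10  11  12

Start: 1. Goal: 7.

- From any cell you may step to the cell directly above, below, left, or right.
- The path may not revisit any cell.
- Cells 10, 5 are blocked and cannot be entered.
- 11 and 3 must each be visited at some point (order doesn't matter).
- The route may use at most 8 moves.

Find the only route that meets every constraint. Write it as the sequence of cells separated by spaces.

The 8-move cap with required stops at 11, 3 leaves no slack for detours.
Route from 1: 2× right (reaching 3), 3× down (reaching 12), left to 11, up to 8, left to 7 — 8 moves in all.
Check: all required cells visited; 8 ≤ 8 moves.

1 2 3 6 9 12 11 8 7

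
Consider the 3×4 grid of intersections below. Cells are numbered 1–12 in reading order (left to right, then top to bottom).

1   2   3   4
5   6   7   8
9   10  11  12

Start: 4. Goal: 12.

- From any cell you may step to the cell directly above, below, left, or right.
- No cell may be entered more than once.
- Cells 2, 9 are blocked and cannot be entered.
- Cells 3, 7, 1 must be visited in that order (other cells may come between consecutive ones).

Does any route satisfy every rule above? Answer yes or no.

no

1 must be visited but has only one open neighbour (5), and it is neither the start nor the goal — the route would have to enter and leave through 5, re-entering it.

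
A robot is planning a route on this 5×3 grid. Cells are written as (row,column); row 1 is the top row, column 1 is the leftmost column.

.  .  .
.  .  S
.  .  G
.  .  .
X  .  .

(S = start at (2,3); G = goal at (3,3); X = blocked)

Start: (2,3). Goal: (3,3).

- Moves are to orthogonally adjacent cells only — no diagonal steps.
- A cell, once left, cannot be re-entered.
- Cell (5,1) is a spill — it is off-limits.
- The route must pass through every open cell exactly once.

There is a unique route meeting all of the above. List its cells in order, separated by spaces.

Need to visit all 14 open cells exactly once, starting at (2,3) and ending at (3,3).
Cell (4,1) has only two open neighbours ((3,1) and (4,2)), so the path must pass straight through it: one of those is the cell it's entered from and the other is where it exits.
Route from (2,3): up to (1,3), 2× left (reaching (1,1)), down to (2,1), right to (2,2), down to (3,2), left to (3,1), down to (4,1), right to (4,2), down to (5,2), right to (5,3), 2× up (reaching (3,3)) — 13 moves in all.
Check: all 14 open cells covered.

(2,3) (1,3) (1,2) (1,1) (2,1) (2,2) (3,2) (3,1) (4,1) (4,2) (5,2) (5,3) (4,3) (3,3)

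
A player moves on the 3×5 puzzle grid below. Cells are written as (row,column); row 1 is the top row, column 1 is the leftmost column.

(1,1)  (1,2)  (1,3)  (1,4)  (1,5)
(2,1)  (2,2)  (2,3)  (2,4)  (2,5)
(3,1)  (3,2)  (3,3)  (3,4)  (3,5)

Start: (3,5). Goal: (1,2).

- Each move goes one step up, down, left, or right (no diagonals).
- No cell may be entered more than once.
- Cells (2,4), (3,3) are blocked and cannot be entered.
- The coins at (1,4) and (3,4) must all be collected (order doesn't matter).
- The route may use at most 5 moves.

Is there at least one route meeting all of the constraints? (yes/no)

(3,4) must be visited but has only one open neighbour ((3,5)), and it is neither the start nor the goal — the route would have to enter and leave through (3,5), re-entering it.

no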